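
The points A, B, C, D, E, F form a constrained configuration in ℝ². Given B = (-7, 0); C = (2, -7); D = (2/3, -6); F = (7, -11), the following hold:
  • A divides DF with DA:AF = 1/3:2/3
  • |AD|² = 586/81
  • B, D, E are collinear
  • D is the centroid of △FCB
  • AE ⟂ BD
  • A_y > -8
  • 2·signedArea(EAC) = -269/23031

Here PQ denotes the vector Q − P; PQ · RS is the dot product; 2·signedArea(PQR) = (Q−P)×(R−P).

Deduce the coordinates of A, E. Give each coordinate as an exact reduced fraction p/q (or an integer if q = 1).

1. A_x = 25/9  [A divides DF with DA:AF = 1/3:2/3]
2. A_y = -23/3  [A divides DF with DA:AF = 1/3:2/3]
   → A = (25/9, -23/3)
3. E_x = 21379/7677  [B, D, E are collinear ∩ AE ⟂ BD]
4. E_y = -6532/853  [B, D, E are collinear ∩ AE ⟂ BD]
   → E = (21379/7677, -6532/853)

A = (25/9, -23/3)
E = (21379/7677, -6532/853)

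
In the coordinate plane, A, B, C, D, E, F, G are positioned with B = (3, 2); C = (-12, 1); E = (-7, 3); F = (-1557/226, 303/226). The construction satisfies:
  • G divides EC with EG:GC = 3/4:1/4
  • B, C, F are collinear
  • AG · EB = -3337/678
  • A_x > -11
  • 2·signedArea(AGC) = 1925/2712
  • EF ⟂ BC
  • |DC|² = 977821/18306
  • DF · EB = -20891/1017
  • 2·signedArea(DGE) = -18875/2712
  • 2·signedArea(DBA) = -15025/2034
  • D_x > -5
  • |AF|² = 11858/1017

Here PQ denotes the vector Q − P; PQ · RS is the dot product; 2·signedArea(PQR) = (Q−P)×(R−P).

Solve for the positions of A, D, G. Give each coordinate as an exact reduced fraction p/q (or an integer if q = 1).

1. D_x = -1077/226  [line -10·x + 1·y + -101075/2034 = 0 ∩ |DC|² = 977821/18306]
2. D_y = 4145/2034  [line -10·x + 1·y + -101075/2034 = 0 ∩ |DC|² = 977821/18306]
   → D = (-1077/226, 4145/2034)
3. G_x = -43/4  [2·signedArea(DGE) = -18875/2712 ∩ G divides EC with EG:GC = 3/4:1/4]
4. G_y = 3/2  [2·signedArea(DGE) = -18875/2712 ∩ G divides EC with EG:GC = 3/4:1/4]
   → G = (-43/4, 3/2)
5. A_x = -2327/226  [2·signedArea(AGC) = 1925/2712 ∩ AG · EB = -3337/678]
6. A_y = 755/678  [2·signedArea(AGC) = 1925/2712 ∩ AG · EB = -3337/678]
   → A = (-2327/226, 755/678)

A = (-2327/226, 755/678)
D = (-1077/226, 4145/2034)
G = (-43/4, 3/2)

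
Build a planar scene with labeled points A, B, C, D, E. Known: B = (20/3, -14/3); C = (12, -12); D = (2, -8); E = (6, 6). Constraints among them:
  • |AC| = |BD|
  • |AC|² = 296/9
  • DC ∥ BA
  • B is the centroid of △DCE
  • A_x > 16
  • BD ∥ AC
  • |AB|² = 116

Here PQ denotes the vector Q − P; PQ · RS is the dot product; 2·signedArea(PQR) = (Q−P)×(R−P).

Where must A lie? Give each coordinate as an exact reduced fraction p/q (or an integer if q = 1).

A = (50/3, -26/3)

1. A_x = 50/3  [BD ∥ AC ∩ DC ∥ BA]
2. A_y = -26/3  [BD ∥ AC ∩ DC ∥ BA]
   → A = (50/3, -26/3)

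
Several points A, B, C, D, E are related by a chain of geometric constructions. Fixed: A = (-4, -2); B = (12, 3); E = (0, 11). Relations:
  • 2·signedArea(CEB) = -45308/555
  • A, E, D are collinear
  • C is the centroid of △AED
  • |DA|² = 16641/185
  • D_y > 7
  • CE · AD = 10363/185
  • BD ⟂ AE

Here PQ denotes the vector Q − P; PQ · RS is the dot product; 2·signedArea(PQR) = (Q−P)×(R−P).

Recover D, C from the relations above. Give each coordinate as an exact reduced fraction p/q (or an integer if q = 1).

C = (-964/555, 2972/555)
D = (-224/185, 1307/185)

1. D_x = -224/185  [A, E, D are collinear ∩ BD ⟂ AE]
2. D_y = 1307/185  [A, E, D are collinear ∩ BD ⟂ AE]
   → D = (-224/185, 1307/185)
3. C_x = -964/555  [C is the centroid of △AED]
4. C_y = 2972/555  [C is the centroid of △AED]
   → C = (-964/555, 2972/555)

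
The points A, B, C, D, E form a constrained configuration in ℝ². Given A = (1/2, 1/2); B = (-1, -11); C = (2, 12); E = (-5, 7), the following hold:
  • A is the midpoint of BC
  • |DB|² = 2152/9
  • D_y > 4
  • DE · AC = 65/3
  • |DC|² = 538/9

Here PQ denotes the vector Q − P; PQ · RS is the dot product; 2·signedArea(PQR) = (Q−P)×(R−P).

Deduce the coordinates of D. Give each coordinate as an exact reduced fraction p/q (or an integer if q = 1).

1. D_x = 1  [line -3/2·x + -23/2·y + 154/3 = 0 ∩ |DC|² = 538/9]
2. D_y = 13/3  [line -3/2·x + -23/2·y + 154/3 = 0 ∩ |DC|² = 538/9]
   → D = (1, 13/3)

D = (1, 13/3)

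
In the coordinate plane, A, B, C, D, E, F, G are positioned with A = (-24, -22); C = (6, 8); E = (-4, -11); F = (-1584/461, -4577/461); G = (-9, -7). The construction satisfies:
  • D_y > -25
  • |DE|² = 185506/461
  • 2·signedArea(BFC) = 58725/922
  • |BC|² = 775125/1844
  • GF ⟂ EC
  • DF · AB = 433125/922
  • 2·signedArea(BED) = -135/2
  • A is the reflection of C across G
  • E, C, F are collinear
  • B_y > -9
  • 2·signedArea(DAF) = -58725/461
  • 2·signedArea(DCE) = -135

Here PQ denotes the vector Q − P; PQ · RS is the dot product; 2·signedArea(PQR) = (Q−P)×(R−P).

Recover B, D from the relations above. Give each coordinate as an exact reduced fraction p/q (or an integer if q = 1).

1. D_x = -8499/461  [2·signedArea(DAF) = -58725/461 ∩ 2·signedArea(DCE) = -135]
2. D_y = -11492/461  [2·signedArea(DAF) = -58725/461 ∩ 2·signedArea(DCE) = -135]
   → D = (-8499/461, -11492/461)
3. B_x = -5733/922  [2·signedArea(BFC) = 58725/922 ∩ DF · AB = 433125/922]
4. B_y = -3902/461  [2·signedArea(BFC) = 58725/922 ∩ DF · AB = 433125/922]
   → B = (-5733/922, -3902/461)

B = (-5733/922, -3902/461)
D = (-8499/461, -11492/461)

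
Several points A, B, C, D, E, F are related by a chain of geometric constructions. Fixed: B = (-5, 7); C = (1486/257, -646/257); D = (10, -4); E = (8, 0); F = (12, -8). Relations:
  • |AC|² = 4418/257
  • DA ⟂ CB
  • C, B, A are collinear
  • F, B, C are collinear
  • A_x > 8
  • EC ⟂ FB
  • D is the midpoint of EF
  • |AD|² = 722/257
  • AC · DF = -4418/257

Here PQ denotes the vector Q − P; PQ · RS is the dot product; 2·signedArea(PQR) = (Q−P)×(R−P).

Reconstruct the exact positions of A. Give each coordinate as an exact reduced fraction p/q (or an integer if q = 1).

1. A_x = 2285/257  [C, B, A are collinear ∩ DA ⟂ CB]
2. A_y = -1351/257  [C, B, A are collinear ∩ DA ⟂ CB]
   → A = (2285/257, -1351/257)

A = (2285/257, -1351/257)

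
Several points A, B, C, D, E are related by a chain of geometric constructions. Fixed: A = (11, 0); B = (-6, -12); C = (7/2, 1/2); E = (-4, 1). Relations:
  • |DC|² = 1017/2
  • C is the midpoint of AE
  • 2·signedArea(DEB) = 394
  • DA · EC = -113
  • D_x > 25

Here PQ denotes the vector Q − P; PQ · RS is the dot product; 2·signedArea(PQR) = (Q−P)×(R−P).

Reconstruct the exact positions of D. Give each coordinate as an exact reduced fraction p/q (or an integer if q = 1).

D = (26, -1)

1. D_x = 26  [DA · EC = -113 ∩ 2·signedArea(DEB) = 394]
2. D_y = -1  [DA · EC = -113 ∩ 2·signedArea(DEB) = 394]
   → D = (26, -1)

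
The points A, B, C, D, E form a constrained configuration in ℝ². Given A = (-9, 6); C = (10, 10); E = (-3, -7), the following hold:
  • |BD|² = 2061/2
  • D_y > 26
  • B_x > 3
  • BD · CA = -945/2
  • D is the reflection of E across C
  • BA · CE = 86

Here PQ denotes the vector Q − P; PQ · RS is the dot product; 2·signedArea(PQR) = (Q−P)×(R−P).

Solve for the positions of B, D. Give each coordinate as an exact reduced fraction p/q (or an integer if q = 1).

B = (7/2, 3/2)
D = (23, 27)

1. D_x = 23  [D is the reflection of E across C]
2. D_y = 27  [D is the reflection of E across C]
   → D = (23, 27)
3. B_x = 7/2  [BD · CA = -945/2 ∩ BA · CE = 86]
4. B_y = 3/2  [BD · CA = -945/2 ∩ BA · CE = 86]
   → B = (7/2, 3/2)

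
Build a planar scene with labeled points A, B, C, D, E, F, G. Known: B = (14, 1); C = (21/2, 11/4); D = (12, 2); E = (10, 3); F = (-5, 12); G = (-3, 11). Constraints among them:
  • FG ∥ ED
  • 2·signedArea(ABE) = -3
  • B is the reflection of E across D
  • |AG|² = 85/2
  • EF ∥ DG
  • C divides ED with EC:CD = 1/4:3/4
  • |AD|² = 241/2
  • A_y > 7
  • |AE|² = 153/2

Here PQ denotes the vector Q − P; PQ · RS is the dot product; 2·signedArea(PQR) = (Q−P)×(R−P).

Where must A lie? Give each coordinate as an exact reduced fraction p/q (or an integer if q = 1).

A = (5/2, 15/2)

1. A_x = 5/2  [line -2·x + -4·y + 35 = 0 ∩ |AE|² = 153/2]
2. A_y = 15/2  [line -2·x + -4·y + 35 = 0 ∩ |AE|² = 153/2]
   → A = (5/2, 15/2)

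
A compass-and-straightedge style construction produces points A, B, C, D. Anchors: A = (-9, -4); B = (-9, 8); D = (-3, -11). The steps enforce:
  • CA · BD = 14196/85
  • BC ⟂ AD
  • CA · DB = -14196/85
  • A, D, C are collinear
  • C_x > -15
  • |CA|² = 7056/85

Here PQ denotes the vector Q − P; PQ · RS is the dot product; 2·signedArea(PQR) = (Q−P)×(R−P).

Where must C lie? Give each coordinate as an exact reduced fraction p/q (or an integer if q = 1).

C = (-1269/85, 248/85)

1. C_x = -1269/85  [A, D, C are collinear ∩ BC ⟂ AD]
2. C_y = 248/85  [A, D, C are collinear ∩ BC ⟂ AD]
   → C = (-1269/85, 248/85)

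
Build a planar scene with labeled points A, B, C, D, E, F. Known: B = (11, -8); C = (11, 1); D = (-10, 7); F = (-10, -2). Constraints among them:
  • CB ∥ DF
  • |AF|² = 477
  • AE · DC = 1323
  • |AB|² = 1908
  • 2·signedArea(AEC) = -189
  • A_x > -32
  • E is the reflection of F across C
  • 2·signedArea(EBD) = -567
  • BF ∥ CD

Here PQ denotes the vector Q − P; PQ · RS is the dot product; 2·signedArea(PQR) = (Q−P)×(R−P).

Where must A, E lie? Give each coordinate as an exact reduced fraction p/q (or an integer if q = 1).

A = (-31, 4)
E = (32, 4)

1. E_x = 32  [E is the reflection of F across C]
2. E_y = 4  [E is the reflection of F across C]
   → E = (32, 4)
3. A_x = -31  [2·signedArea(AEC) = -189 ∩ AE · DC = 1323]
4. A_y = 4  [2·signedArea(AEC) = -189 ∩ AE · DC = 1323]
   → A = (-31, 4)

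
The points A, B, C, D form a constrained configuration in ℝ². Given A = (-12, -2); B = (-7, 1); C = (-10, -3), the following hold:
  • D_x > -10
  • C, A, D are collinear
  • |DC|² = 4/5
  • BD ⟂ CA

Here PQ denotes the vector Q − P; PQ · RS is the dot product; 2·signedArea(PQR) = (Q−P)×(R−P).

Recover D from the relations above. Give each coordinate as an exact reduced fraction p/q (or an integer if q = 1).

1. D_x = -46/5  [C, A, D are collinear ∩ BD ⟂ CA]
2. D_y = -17/5  [C, A, D are collinear ∩ BD ⟂ CA]
   → D = (-46/5, -17/5)

D = (-46/5, -17/5)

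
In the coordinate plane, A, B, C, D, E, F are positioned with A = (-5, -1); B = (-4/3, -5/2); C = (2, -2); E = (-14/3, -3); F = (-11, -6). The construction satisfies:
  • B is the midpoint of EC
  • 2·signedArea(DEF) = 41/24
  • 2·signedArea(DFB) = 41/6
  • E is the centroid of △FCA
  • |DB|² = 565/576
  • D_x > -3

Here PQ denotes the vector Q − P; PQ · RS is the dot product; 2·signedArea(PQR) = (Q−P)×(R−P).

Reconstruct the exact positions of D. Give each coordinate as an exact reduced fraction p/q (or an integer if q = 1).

1. D_x = -9/4  [2·signedArea(DFB) = 41/6 ∩ 2·signedArea(DEF) = 41/24]
2. D_y = -17/8  [2·signedArea(DFB) = 41/6 ∩ 2·signedArea(DEF) = 41/24]
   → D = (-9/4, -17/8)

D = (-9/4, -17/8)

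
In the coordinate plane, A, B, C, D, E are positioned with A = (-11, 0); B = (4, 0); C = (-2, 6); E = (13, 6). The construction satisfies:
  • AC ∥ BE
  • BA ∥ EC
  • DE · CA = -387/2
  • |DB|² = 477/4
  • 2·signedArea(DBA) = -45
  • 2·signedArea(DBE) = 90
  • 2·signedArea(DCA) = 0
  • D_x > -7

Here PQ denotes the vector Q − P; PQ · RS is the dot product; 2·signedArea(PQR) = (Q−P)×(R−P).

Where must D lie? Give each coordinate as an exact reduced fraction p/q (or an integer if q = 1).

D = (-13/2, 3)

1. D_x = -13/2  [2·signedArea(DCA) = 0 ∩ DE · CA = -387/2]
2. D_y = 3  [2·signedArea(DCA) = 0 ∩ DE · CA = -387/2]
   → D = (-13/2, 3)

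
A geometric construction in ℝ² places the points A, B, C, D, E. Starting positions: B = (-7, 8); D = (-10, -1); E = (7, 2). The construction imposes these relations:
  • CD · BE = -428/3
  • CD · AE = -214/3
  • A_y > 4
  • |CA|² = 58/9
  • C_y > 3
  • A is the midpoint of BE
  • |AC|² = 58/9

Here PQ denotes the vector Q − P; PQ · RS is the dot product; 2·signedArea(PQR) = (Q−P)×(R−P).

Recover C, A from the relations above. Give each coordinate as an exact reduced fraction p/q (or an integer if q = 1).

1. A_x = 0  [A is the midpoint of BE]
2. A_y = 5  [A is the midpoint of BE]
   → A = (0, 5)
3. C_x = 7/3  [line -7·x + 3·y + 13/3 = 0 ∩ |CA|² = 58/9]
4. C_y = 4  [line -7·x + 3·y + 13/3 = 0 ∩ |CA|² = 58/9]
   → C = (7/3, 4)

A = (0, 5)
C = (7/3, 4)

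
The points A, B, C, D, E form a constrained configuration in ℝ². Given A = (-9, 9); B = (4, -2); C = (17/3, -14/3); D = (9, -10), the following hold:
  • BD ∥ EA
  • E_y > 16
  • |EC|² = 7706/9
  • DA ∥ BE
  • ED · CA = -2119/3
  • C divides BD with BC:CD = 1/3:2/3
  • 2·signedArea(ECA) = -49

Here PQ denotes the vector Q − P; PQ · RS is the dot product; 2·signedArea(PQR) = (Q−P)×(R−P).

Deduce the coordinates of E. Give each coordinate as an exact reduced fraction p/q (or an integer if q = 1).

1. E_x = -14  [BD ∥ EA ∩ DA ∥ BE]
2. E_y = 17  [BD ∥ EA ∩ DA ∥ BE]
   → E = (-14, 17)

E = (-14, 17)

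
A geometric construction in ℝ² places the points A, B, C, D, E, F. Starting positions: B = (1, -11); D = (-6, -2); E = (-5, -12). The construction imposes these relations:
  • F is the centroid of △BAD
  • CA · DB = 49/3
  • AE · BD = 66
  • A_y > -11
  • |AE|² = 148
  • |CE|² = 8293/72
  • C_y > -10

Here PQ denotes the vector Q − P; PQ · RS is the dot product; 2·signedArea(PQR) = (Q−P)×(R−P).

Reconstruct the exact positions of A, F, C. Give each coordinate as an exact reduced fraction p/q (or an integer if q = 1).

1. A_x = 7  [line 7·x + -9·y + -139 = 0 ∩ |AE|² = 148]
2. A_y = -10  [line 7·x + -9·y + -139 = 0 ∩ |AE|² = 148]
   → A = (7, -10)
3. F_x = 2/3  [F is the centroid of △BAD]
4. F_y = -23/3  [F is the centroid of △BAD]
   → F = (2/3, -23/3)
5. C_x = 65/12  [line -7·x + 9·y + 368/3 = 0 ∩ |CE|² = 8293/72]
6. C_y = -113/12  [line -7·x + 9·y + 368/3 = 0 ∩ |CE|² = 8293/72]
   → C = (65/12, -113/12)

A = (7, -10)
C = (65/12, -113/12)
F = (2/3, -23/3)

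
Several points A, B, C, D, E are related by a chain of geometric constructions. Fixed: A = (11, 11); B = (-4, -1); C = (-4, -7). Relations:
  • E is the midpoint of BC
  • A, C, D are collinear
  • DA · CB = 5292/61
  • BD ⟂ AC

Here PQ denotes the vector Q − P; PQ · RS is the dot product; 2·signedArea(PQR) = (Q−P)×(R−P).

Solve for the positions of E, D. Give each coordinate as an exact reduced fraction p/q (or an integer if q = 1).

D = (-64/61, -211/61)
E = (-4, -4)

1. E_x = -4  [E is the midpoint of BC]
2. E_y = -4  [E is the midpoint of BC]
   → E = (-4, -4)
3. D_x = -64/61  [A, C, D are collinear ∩ BD ⟂ AC]
4. D_y = -211/61  [A, C, D are collinear ∩ BD ⟂ AC]
   → D = (-64/61, -211/61)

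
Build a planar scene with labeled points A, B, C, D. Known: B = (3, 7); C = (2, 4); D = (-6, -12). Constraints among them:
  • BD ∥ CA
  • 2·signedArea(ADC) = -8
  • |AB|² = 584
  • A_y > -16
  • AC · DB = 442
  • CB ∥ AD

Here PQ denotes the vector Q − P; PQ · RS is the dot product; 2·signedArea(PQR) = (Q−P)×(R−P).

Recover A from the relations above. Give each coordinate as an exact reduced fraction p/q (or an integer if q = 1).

A = (-7, -15)

1. A_x = -7  [CB ∥ AD ∩ BD ∥ CA]
2. A_y = -15  [CB ∥ AD ∩ BD ∥ CA]
   → A = (-7, -15)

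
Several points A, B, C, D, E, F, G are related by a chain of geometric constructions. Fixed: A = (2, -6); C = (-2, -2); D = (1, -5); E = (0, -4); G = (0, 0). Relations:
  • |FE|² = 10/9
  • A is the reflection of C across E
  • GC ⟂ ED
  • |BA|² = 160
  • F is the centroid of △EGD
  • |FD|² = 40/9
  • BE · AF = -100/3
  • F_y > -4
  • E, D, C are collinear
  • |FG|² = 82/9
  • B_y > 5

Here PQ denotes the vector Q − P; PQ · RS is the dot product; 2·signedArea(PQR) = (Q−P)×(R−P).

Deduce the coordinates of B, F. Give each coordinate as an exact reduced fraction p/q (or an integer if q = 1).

B = (-2, 6)
F = (1/3, -3)

1. F_x = 1/3  [F is the centroid of △EGD]
2. F_y = -3  [F is the centroid of △EGD]
   → F = (1/3, -3)
3. B_x = -2  [line 5/3·x + -3·y + 64/3 = 0 ∩ |BA|² = 160]
4. B_y = 6  [line 5/3·x + -3·y + 64/3 = 0 ∩ |BA|² = 160]
   → B = (-2, 6)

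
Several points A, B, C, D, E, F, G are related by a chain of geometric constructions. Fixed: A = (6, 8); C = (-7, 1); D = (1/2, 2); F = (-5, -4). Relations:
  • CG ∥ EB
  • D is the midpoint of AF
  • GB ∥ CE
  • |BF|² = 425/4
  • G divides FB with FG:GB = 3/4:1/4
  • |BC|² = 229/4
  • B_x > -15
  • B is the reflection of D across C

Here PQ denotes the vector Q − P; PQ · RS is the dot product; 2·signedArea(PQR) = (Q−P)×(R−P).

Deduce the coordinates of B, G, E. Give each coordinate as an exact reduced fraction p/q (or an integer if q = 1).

B = (-29/2, 0)
E = (-75/8, 2)
G = (-97/8, -1)

1. B_x = -29/2  [B is the reflection of D across C]
2. B_y = 0  [B is the reflection of D across C]
   → B = (-29/2, 0)
3. G_x = -97/8  [G divides FB with FG:GB = 3/4:1/4]
4. G_y = -1  [G divides FB with FG:GB = 3/4:1/4]
   → G = (-97/8, -1)
5. E_x = -75/8  [CG ∥ EB ∩ GB ∥ CE]
6. E_y = 2  [CG ∥ EB ∩ GB ∥ CE]
   → E = (-75/8, 2)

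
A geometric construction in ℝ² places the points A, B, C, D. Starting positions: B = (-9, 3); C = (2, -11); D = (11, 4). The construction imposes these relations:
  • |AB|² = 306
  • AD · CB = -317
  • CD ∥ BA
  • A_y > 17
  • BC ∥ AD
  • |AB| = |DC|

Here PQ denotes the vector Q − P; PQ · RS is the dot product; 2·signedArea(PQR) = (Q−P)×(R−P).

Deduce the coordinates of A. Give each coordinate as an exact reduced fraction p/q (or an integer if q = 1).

A = (0, 18)

1. A_x = 0  [BC ∥ AD ∩ CD ∥ BA]
2. A_y = 18  [BC ∥ AD ∩ CD ∥ BA]
   → A = (0, 18)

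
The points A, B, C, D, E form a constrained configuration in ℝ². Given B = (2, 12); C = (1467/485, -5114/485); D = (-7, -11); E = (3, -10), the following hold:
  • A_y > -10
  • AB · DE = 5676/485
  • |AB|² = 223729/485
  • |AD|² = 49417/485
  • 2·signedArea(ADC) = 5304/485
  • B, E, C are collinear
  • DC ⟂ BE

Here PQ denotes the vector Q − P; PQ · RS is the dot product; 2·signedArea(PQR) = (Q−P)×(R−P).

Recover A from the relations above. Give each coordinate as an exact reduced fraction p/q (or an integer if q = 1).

1. A_x = 1443/485  [2·signedArea(ADC) = 5304/485 ∩ AB · DE = 5676/485]
2. A_y = -4586/485  [2·signedArea(ADC) = 5304/485 ∩ AB · DE = 5676/485]
   → A = (1443/485, -4586/485)

A = (1443/485, -4586/485)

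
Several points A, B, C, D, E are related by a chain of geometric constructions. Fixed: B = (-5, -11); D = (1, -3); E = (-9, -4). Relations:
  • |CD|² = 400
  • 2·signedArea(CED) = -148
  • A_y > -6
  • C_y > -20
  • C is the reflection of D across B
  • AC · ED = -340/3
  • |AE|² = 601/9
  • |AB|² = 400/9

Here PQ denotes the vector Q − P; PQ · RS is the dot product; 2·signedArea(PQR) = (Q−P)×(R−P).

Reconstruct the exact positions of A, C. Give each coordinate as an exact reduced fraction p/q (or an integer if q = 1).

A = (-1, -17/3)
C = (-11, -19)

1. C_x = -11  [C is the reflection of D across B]
2. C_y = -19  [C is the reflection of D across B]
   → C = (-11, -19)
3. A_x = -1  [line -10·x + -1·y + -47/3 = 0 ∩ |AB|² = 400/9]
4. A_y = -17/3  [line -10·x + -1·y + -47/3 = 0 ∩ |AB|² = 400/9]
   → A = (-1, -17/3)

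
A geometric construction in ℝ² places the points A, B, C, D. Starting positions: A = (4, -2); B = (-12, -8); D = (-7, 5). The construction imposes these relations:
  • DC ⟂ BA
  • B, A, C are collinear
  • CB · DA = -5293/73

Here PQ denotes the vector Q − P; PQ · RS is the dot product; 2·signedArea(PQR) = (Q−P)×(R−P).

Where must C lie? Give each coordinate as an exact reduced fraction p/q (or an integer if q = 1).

C = (-244/73, -347/73)

1. C_x = -244/73  [B, A, C are collinear ∩ DC ⟂ BA]
2. C_y = -347/73  [B, A, C are collinear ∩ DC ⟂ BA]
   → C = (-244/73, -347/73)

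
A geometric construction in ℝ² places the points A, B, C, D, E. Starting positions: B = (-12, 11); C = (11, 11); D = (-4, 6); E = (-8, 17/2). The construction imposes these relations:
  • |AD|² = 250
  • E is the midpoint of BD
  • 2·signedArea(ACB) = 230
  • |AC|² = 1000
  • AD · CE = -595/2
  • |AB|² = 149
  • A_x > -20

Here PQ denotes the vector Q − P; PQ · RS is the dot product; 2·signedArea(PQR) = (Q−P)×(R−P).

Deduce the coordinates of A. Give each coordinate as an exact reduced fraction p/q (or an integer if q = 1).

A = (-19, 1)

1. A_x = -19  [2·signedArea(ACB) = 230 ∩ AD · CE = -595/2]
2. A_y = 1  [2·signedArea(ACB) = 230 ∩ AD · CE = -595/2]
   → A = (-19, 1)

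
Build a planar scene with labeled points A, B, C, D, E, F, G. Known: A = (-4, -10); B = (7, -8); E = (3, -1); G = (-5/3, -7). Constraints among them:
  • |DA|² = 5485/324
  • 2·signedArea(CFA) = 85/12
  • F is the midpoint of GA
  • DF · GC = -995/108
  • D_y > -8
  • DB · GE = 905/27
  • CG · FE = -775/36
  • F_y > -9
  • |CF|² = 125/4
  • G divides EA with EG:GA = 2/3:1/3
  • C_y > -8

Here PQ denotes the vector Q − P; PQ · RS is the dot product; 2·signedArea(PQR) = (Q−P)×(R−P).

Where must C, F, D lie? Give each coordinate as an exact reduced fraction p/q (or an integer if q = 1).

1. F_x = -17/6  [F is the midpoint of GA]
2. F_y = -17/2  [F is the midpoint of GA]
   → F = (-17/6, -17/2)
3. C_x = 8/3  [CG · FE = -775/36 ∩ 2·signedArea(CFA) = 85/12]
4. C_y = -15/2  [CG · FE = -775/36 ∩ 2·signedArea(CFA) = 85/12]
   → C = (8/3, -15/2)
5. D_x = -11/18  [DF · GC = -995/108 ∩ DB · GE = 905/27]
6. D_y = -23/3  [DF · GC = -995/108 ∩ DB · GE = 905/27]
   → D = (-11/18, -23/3)

C = (8/3, -15/2)
D = (-11/18, -23/3)
F = (-17/6, -17/2)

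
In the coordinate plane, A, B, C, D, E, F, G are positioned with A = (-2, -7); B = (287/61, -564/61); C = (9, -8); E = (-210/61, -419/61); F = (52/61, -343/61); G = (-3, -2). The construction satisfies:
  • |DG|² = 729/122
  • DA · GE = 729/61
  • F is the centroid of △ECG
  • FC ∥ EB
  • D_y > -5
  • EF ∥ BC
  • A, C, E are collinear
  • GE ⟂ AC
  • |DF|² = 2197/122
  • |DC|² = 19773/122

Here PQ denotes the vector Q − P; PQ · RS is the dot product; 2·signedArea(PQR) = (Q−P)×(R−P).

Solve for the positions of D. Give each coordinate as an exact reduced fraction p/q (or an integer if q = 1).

1. D_x = -393/122  [line 27/61·x + 297/61·y + 1404/61 = 0 ∩ |DF|² = 2197/122]
2. D_y = -541/122  [line 27/61·x + 297/61·y + 1404/61 = 0 ∩ |DF|² = 2197/122]
   → D = (-393/122, -541/122)

D = (-393/122, -541/122)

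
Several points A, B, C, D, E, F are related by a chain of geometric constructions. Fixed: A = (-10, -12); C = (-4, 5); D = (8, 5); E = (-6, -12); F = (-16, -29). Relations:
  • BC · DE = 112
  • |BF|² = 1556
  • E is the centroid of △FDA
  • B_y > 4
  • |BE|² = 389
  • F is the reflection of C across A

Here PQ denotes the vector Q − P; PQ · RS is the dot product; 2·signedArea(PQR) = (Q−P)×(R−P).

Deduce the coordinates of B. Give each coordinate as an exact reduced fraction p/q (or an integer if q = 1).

1. B_x = 4  [line 14·x + 17·y + -141 = 0 ∩ |BF|² = 1556]
2. B_y = 5  [line 14·x + 17·y + -141 = 0 ∩ |BF|² = 1556]
   → B = (4, 5)

B = (4, 5)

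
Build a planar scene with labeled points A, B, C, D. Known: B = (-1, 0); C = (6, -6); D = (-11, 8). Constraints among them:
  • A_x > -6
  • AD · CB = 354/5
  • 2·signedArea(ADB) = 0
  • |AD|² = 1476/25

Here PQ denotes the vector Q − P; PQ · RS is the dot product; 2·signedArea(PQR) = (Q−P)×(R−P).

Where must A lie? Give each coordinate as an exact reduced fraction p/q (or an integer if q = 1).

1. A_x = -5  [2·signedArea(ADB) = 0 ∩ AD · CB = 354/5]
2. A_y = 16/5  [2·signedArea(ADB) = 0 ∩ AD · CB = 354/5]
   → A = (-5, 16/5)

A = (-5, 16/5)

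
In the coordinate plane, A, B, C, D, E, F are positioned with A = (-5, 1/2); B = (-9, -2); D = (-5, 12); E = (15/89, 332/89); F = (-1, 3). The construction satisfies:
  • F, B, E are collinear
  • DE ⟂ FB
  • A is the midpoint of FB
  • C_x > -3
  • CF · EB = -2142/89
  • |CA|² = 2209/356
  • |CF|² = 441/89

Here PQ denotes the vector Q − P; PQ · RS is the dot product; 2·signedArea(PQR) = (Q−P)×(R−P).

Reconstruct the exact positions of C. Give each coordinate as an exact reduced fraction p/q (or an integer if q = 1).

C = (-257/89, 162/89)

1. C_x = -257/89  [line 816/89·x + 510/89·y + 1428/89 = 0 ∩ |CA|² = 2209/356]
2. C_y = 162/89  [line 816/89·x + 510/89·y + 1428/89 = 0 ∩ |CA|² = 2209/356]
   → C = (-257/89, 162/89)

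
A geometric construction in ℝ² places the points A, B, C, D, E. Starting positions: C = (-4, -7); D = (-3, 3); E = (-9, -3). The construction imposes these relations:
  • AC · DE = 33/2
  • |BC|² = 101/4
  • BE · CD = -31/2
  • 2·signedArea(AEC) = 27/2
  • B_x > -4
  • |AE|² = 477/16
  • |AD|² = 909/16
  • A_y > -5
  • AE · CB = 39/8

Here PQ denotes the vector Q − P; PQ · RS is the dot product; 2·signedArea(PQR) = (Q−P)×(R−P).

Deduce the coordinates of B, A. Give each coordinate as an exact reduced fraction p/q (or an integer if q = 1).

A = (-15/4, -9/2)
B = (-7/2, -2)

1. B_x = -7/2  [line -1·x + -10·y + -47/2 = 0 ∩ |BC|² = 101/4]
2. B_y = -2  [line -1·x + -10·y + -47/2 = 0 ∩ |BC|² = 101/4]
   → B = (-7/2, -2)
3. A_x = -15/4  [AC · DE = 33/2 ∩ AE · CB = 39/8]
4. A_y = -9/2  [AC · DE = 33/2 ∩ AE · CB = 39/8]
   → A = (-15/4, -9/2)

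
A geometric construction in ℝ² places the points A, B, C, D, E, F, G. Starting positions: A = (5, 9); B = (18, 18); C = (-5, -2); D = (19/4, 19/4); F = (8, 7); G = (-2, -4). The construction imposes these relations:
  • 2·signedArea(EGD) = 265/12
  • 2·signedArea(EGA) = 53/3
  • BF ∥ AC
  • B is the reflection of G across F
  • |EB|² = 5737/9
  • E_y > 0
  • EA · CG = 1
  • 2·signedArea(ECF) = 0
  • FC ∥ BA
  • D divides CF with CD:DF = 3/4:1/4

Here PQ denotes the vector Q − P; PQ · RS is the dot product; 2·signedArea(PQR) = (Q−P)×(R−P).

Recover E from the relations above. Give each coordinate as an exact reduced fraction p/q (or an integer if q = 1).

1. E_x = -2/3  [2·signedArea(ECF) = 0 ∩ 2·signedArea(EGA) = 53/3]
2. E_y = 1  [2·signedArea(ECF) = 0 ∩ 2·signedArea(EGA) = 53/3]
   → E = (-2/3, 1)

E = (-2/3, 1)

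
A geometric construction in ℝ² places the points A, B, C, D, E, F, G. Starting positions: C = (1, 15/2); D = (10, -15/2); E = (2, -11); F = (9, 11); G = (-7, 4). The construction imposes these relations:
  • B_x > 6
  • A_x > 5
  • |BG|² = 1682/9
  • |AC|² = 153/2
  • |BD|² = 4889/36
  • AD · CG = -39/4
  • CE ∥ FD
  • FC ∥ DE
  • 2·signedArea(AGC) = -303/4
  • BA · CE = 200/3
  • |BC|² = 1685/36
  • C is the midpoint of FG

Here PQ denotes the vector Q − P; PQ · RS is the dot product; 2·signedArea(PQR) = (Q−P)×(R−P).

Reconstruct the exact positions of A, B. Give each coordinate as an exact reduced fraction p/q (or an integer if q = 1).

A = (11/2, 0)
B = (20/3, 11/3)

1. A_x = 11/2  [2·signedArea(AGC) = -303/4 ∩ AD · CG = -39/4]
2. A_y = 0  [2·signedArea(AGC) = -303/4 ∩ AD · CG = -39/4]
   → A = (11/2, 0)
3. B_x = 20/3  [line -1·x + 37/2·y + -367/6 = 0 ∩ |BC|² = 1685/36]
4. B_y = 11/3  [line -1·x + 37/2·y + -367/6 = 0 ∩ |BC|² = 1685/36]
   → B = (20/3, 11/3)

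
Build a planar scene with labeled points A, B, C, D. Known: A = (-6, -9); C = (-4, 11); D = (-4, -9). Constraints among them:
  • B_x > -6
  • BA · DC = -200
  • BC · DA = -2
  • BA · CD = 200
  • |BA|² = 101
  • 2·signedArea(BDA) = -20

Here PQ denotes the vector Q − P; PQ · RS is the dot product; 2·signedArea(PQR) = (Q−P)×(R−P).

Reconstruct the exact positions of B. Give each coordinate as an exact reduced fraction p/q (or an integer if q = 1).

B = (-5, 1)

1. B_x = -5  [2·signedArea(BDA) = -20 ∩ BC · DA = -2]
2. B_y = 1  [2·signedArea(BDA) = -20 ∩ BC · DA = -2]
   → B = (-5, 1)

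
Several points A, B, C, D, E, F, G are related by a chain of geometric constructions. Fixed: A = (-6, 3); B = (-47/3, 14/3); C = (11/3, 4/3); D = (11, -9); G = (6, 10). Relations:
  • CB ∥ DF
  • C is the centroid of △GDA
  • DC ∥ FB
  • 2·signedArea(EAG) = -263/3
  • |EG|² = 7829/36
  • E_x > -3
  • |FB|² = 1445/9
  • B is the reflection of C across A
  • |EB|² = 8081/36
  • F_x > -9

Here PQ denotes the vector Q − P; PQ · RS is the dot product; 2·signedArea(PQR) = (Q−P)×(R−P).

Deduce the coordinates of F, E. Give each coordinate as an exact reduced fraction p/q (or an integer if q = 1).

1. F_x = -25/3  [DC ∥ FB ∩ CB ∥ DF]
2. F_y = -17/3  [DC ∥ FB ∩ CB ∥ DF]
   → F = (-25/3, -17/3)
3. E_x = -7/3  [line -7·x + 12·y + 29/3 = 0 ∩ |EB|² = 8081/36]
4. E_y = -13/6  [line -7·x + 12·y + 29/3 = 0 ∩ |EB|² = 8081/36]
   → E = (-7/3, -13/6)

E = (-7/3, -13/6)
F = (-25/3, -17/3)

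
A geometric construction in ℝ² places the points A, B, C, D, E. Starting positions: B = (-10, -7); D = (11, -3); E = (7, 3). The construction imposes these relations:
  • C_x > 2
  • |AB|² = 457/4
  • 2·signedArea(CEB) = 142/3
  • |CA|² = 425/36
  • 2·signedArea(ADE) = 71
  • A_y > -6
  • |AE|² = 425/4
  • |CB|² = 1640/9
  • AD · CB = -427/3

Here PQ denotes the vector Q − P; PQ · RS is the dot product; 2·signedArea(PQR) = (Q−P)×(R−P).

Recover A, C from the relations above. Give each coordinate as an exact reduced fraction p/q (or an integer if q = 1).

A = (1/2, -5)
C = (8/3, -7/3)

1. C_x = 8/3  [line 10·x + -17·y + -199/3 = 0 ∩ |CB|² = 1640/9]
2. C_y = -7/3  [line 10·x + -17·y + -199/3 = 0 ∩ |CB|² = 1640/9]
   → C = (8/3, -7/3)
3. A_x = 1/2  [AD · CB = -427/3 ∩ 2·signedArea(ADE) = 71]
4. A_y = -5  [AD · CB = -427/3 ∩ 2·signedArea(ADE) = 71]
   → A = (1/2, -5)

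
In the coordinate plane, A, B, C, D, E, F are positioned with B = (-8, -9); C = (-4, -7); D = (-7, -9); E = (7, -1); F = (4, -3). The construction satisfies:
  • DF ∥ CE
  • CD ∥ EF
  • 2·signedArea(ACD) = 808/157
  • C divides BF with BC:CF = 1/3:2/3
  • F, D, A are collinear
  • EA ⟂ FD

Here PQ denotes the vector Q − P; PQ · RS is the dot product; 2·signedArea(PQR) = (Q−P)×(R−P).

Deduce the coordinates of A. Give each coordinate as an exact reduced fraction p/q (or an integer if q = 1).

A = (1123/157, -201/157)

1. A_x = 1123/157  [F, D, A are collinear ∩ EA ⟂ FD]
2. A_y = -201/157  [F, D, A are collinear ∩ EA ⟂ FD]
   → A = (1123/157, -201/157)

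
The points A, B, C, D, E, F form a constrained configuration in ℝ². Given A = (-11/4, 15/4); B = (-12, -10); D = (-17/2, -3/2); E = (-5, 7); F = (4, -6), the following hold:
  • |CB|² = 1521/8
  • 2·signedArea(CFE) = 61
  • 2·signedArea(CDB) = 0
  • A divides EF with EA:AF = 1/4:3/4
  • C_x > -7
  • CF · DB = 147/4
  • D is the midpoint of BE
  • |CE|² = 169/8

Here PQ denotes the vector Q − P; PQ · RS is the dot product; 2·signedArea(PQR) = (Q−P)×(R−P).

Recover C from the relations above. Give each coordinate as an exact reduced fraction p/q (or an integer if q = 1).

C = (-27/4, 11/4)

1. C_x = -27/4  [2·signedArea(CDB) = 0 ∩ 2·signedArea(CFE) = 61]
2. C_y = 11/4  [2·signedArea(CDB) = 0 ∩ 2·signedArea(CFE) = 61]
   → C = (-27/4, 11/4)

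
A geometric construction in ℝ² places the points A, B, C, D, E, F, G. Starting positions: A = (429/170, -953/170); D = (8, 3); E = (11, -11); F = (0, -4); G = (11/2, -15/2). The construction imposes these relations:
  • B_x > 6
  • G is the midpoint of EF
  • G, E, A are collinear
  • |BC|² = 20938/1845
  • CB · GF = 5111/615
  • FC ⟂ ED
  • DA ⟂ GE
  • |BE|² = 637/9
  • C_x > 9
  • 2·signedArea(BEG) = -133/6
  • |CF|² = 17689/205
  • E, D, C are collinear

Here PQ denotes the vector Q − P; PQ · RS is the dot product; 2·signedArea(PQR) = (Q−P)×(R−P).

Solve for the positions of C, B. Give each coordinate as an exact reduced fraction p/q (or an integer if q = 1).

B = (19/3, -4)
C = (1862/205, -421/205)

1. C_x = 1862/205  [E, D, C are collinear ∩ FC ⟂ ED]
2. C_y = -421/205  [E, D, C are collinear ∩ FC ⟂ ED]
   → C = (1862/205, -421/205)
3. B_x = 19/3  [2·signedArea(BEG) = -133/6 ∩ CB · GF = 5111/615]
4. B_y = -4  [2·signedArea(BEG) = -133/6 ∩ CB · GF = 5111/615]
   → B = (19/3, -4)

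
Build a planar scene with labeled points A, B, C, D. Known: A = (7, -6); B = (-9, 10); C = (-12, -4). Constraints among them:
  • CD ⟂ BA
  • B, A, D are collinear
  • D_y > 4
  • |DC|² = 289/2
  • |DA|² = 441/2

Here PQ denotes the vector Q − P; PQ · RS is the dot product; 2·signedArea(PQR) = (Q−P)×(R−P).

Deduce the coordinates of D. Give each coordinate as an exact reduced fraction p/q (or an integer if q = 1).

1. D_x = -7/2  [B, A, D are collinear ∩ CD ⟂ BA]
2. D_y = 9/2  [B, A, D are collinear ∩ CD ⟂ BA]
   → D = (-7/2, 9/2)

D = (-7/2, 9/2)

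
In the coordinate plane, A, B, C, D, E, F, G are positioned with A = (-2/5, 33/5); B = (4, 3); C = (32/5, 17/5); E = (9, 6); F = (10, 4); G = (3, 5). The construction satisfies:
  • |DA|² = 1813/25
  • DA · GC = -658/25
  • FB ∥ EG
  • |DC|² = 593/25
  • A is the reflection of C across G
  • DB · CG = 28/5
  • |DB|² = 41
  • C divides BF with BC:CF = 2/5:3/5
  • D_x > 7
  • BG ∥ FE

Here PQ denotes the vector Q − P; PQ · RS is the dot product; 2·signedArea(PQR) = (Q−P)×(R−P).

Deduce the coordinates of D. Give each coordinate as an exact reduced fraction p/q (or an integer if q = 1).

1. D_x = 8  [line 17/5·x + -8/5·y + -72/5 = 0 ∩ |DA|² = 1813/25]
2. D_y = 8  [line 17/5·x + -8/5·y + -72/5 = 0 ∩ |DA|² = 1813/25]
   → D = (8, 8)

D = (8, 8)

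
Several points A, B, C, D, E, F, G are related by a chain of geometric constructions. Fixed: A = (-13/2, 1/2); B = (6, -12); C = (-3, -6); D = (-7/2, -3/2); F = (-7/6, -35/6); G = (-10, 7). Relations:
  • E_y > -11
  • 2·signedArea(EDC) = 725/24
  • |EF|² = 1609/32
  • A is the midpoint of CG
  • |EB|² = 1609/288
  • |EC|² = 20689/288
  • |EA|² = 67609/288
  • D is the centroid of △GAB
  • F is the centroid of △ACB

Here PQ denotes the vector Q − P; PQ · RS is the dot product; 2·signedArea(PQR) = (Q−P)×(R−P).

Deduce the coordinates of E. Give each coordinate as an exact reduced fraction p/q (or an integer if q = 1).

1. E_x = 101/24  [line 9/2·x + 1/2·y + -329/24 = 0 ∩ |EB|² = 1609/288]
2. E_y = -251/24  [line 9/2·x + 1/2·y + -329/24 = 0 ∩ |EB|² = 1609/288]
   → E = (101/24, -251/24)

E = (101/24, -251/24)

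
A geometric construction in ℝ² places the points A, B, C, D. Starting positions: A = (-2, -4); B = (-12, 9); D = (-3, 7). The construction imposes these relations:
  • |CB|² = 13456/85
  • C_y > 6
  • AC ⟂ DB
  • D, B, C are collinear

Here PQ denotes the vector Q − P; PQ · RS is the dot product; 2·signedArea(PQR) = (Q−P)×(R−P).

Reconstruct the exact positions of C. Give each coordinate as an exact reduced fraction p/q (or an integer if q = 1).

1. C_x = 24/85  [D, B, C are collinear ∩ AC ⟂ DB]
2. C_y = 533/85  [D, B, C are collinear ∩ AC ⟂ DB]
   → C = (24/85, 533/85)

C = (24/85, 533/85)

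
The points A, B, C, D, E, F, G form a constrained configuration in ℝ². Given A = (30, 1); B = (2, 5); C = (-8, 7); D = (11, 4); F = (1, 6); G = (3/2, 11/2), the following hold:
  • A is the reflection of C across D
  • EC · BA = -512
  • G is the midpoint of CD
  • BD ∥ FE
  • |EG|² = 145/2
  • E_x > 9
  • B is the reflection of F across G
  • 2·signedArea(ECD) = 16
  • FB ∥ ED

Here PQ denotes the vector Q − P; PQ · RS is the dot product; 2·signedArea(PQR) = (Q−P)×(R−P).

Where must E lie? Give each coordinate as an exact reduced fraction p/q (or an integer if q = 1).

E = (10, 5)

1. E_x = 10  [FB ∥ ED ∩ BD ∥ FE]
2. E_y = 5  [FB ∥ ED ∩ BD ∥ FE]
   → E = (10, 5)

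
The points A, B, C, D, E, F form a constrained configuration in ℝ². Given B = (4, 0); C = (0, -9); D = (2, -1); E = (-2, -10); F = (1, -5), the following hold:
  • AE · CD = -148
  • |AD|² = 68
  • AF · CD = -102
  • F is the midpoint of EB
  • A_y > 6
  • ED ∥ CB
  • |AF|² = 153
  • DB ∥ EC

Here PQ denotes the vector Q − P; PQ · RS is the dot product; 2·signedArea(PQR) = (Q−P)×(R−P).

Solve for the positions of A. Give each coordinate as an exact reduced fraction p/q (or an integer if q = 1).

A = (4, 7)

1. A_x = 4  [line -2·x + -8·y + 64 = 0 ∩ |AD|² = 68]
2. A_y = 7  [line -2·x + -8·y + 64 = 0 ∩ |AD|² = 68]
   → A = (4, 7)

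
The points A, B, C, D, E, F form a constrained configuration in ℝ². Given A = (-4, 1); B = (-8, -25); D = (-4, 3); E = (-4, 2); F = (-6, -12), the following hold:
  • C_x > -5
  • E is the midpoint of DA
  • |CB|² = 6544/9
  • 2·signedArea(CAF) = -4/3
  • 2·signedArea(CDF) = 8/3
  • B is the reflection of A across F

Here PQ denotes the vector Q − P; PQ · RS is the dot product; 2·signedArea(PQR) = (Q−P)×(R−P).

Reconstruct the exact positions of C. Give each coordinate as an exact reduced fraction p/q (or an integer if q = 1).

C = (-4, 5/3)

1. C_x = -4  [2·signedArea(CDF) = 8/3 ∩ 2·signedArea(CAF) = -4/3]
2. C_y = 5/3  [2·signedArea(CDF) = 8/3 ∩ 2·signedArea(CAF) = -4/3]
   → C = (-4, 5/3)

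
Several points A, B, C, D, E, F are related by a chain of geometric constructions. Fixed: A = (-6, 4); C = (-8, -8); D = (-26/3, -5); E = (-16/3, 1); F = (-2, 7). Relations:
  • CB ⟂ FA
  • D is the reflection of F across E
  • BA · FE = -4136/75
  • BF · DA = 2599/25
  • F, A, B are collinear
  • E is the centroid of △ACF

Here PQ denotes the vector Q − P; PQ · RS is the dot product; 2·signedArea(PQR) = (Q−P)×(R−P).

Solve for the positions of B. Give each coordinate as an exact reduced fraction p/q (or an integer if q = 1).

B = (-326/25, -32/25)

1. B_x = -326/25  [F, A, B are collinear ∩ CB ⟂ FA]
2. B_y = -32/25  [F, A, B are collinear ∩ CB ⟂ FA]
   → B = (-326/25, -32/25)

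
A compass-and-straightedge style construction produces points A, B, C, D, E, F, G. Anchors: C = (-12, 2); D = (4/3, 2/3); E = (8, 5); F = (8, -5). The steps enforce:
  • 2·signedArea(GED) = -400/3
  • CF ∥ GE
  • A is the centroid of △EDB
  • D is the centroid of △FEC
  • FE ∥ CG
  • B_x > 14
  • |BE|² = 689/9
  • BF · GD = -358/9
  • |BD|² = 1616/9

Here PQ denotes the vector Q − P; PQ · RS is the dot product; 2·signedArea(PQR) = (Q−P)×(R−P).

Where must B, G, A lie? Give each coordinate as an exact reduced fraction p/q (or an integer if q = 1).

A = (8, 5/3)
B = (44/3, -2/3)
G = (-12, 12)

1. G_x = -12  [CF ∥ GE ∩ FE ∥ CG]
2. G_y = 12  [CF ∥ GE ∩ FE ∥ CG]
   → G = (-12, 12)
3. B_x = 44/3  [line -40/3·x + 34/3·y + 1828/9 = 0 ∩ |BE|² = 689/9]
4. B_y = -2/3  [line -40/3·x + 34/3·y + 1828/9 = 0 ∩ |BE|² = 689/9]
   → B = (44/3, -2/3)
5. A_x = 8  [A is the centroid of △EDB]
6. A_y = 5/3  [A is the centroid of △EDB]
   → A = (8, 5/3)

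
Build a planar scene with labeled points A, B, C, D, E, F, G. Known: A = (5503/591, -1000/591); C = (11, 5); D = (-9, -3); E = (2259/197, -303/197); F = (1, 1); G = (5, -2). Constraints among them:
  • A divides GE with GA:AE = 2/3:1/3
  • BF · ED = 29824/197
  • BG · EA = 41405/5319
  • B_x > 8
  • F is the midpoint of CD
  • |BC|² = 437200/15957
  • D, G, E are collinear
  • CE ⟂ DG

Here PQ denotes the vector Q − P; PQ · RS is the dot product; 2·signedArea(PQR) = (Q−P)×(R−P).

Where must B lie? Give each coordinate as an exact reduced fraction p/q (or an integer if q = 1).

1. B_x = 14959/1773  [line 1274/591·x + 91/591·y + -97097/5319 = 0 ∩ |BC|² = 437200/15957]
2. B_y = 773/1773  [line 1274/591·x + 91/591·y + -97097/5319 = 0 ∩ |BC|² = 437200/15957]
   → B = (14959/1773, 773/1773)

B = (14959/1773, 773/1773)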